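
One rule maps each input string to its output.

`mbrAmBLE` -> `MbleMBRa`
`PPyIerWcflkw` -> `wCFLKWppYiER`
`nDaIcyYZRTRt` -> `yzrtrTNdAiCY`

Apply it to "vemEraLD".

RAldVEMe

Rule — flip the case of every letter, then swap the front and back halves of the string.
Applying both steps to "vemEraLD": "VEMeRAld", then "RAldVEMe".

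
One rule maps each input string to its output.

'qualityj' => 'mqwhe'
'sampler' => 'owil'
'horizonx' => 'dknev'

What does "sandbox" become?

The transformation: delete the last 3 characters, then shift every letter 4 places backward in the alphabet (wrapping around).
Applying both steps to "sandbox": "sand", then "owjz".
(Check on "qualityj": → "quali" → "mqwhe" ✓)

owjz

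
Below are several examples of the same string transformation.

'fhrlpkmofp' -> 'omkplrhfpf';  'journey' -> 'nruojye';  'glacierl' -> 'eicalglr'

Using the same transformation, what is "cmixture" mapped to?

utximcer

The rule is to move the last 2 characters to the front (rotate right by 2), then reverse the string.
"cmixture" → "recmixtu" → "utximcer".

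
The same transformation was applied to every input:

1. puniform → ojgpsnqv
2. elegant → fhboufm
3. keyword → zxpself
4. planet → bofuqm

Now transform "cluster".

vtufsdm

What's happening: move the first 2 characters to the end (rotate left by 2), then shift every letter 1 place forward in the alphabet (wrapping around).
Working it through for "cluster": intermediate "ustercl", final "vtufsdm".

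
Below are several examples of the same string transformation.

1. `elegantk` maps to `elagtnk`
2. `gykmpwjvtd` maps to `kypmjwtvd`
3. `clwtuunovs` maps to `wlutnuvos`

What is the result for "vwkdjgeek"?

kwjdegke

What's happening: delete the first character, then swap each adjacent pair of characters (1↔2, 3↔4, ...).
For "vwkdjgeek", step one produces "wkdjgeek"; step two turns that into "kwjdegke".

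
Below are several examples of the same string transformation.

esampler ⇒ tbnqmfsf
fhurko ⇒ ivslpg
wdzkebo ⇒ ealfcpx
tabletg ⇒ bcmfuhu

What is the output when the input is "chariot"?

ibsjpud

Looking at the pairs, the operation is to move the first character to the end, then shift every letter 1 place forward in the alphabet (wrapping around).
For "chariot", step one produces "hariotc"; step two turns that into "ibsjpud".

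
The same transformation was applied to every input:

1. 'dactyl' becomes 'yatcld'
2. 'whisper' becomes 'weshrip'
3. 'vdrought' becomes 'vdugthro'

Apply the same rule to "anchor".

What's happening: sort the characters into reverse alphabetical order, then take characters alternately from the front and the back (1st, last, 2nd, 2nd-last, ...).
"anchor" → "raocnh".
(Check on "vdrought": → "vutrohgd" → "vdugthro" ✓)

raocnh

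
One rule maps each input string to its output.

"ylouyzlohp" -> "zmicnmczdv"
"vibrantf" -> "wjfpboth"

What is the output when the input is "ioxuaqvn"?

In each case the input is transformed by: shift every letter 12 places backward in the alphabet (wrapping around), then swap each adjacent pair of characters (1↔2, 3↔4, ...).
On "ioxuaqvn" that produces "cwileobj".

cwileobj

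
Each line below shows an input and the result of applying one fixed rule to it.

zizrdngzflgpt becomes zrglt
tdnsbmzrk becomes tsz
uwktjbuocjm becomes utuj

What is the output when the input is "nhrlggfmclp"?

nlfl

The rule is to keep one character in every 3, starting at position 1 (positions 1st, 4th, 7th, ...).
For "nhrlggfmclp" the result is "nlfl".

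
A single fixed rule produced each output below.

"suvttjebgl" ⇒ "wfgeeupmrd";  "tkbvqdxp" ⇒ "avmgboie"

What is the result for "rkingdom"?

xvtyrozc

The pattern: shift every letter 11 places forward in the alphabet (wrapping around), then swap the first and last characters.
"rkingdom" → "cvtyrozx" → "xvtyrozc".
(Check on "suvttjebgl": → "dfgeeupmrw" → "wfgeeupmrd" ✓)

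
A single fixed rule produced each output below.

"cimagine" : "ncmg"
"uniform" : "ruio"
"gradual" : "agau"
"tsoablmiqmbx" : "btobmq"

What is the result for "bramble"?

The rule is to move the last 2 characters to the front (rotate right by 2), then keep every other character starting from the first (positions 1st, 3rd, 5th, ...).
Applying both steps to "bramble": "lebramb", then "lbab".

lbab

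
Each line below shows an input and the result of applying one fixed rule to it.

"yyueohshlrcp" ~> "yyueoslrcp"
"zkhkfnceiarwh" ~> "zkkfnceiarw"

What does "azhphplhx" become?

azpplx

The pattern: remove every "h".
So "azhphplhx" becomes "azpplx".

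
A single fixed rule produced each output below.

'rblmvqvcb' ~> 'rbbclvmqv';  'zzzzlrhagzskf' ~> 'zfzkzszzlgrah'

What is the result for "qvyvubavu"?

Rule — take characters alternately from the front and the back (1st, last, 2nd, 2nd-last, ...).
Doing the same to "qvyvubavu": "quvvyavbu".

quvvyavbu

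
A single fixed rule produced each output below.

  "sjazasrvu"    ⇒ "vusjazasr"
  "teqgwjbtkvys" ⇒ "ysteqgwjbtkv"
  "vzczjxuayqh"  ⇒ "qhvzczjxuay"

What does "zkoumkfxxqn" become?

The pattern: move the last 2 characters to the front (rotate right by 2).
Doing the same to "zkoumkfxxqn": "qnzkoumkfxx".

qnzkoumkfxx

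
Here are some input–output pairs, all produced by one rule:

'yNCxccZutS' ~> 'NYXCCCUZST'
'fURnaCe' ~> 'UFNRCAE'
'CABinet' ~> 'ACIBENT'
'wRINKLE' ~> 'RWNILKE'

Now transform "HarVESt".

Each output is the input with this applied: swap each adjacent pair of characters (1↔2, 3↔4, ...), then convert every letter to uppercase.
For "HarVESt" the result is "AHVRSET".

AHVRSET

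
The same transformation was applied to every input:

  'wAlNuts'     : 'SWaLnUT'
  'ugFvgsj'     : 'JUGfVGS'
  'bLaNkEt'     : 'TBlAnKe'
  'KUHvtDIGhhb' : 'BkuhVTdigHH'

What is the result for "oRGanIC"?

cOrgANi

In each case the input is transformed by: move the last character to the front, then flip the case of every letter.
Applying both steps to "oRGanIC": "CoRGanI", then "cOrgANi".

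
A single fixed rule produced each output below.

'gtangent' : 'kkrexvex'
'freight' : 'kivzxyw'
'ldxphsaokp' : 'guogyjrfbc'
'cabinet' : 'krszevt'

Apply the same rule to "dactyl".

Each output is the input with this applied: shift every letter 9 places backward in the alphabet (wrapping around), then swap the first and last characters.
Working it through for "dactyl": intermediate "urtkpc", final "crtkpu".

crtkpu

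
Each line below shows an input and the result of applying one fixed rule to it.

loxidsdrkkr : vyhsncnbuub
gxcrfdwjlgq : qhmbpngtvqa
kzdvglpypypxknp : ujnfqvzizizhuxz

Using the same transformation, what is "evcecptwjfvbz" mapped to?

ofmomzdgtpflj

What's happening: shift every letter 10 places forward in the alphabet (wrapping around).
For "evcecptwjfvbz" the result is "ofmomzdgtpflj".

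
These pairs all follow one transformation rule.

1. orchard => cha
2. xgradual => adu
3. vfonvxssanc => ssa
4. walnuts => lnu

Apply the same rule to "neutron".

In each case the input is transformed by: move the last 2 characters to the front (rotate right by 2), then keep only the last 3 characters.
For "neutron", step one produces "onneutr"; step two turns that into "utr".

utr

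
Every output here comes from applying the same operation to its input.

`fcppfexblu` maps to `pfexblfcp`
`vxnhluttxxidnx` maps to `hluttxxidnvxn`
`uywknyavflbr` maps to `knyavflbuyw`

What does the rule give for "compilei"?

pilecom

The rule is to delete the last character, then move the first 3 characters to the end (rotate left by 3).
On "compilei" that produces "pilecom".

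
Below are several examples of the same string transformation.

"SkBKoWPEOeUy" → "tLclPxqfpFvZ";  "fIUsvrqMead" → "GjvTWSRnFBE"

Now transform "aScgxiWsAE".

BtDHYJxTbf

In each case the input is transformed by: shift every letter 1 place forward in the alphabet (wrapping around), then flip the case of every letter.
Starting from "aScgxiWsAE": after the first operation, "bTdhyjXtBF"; after the second, "BtDHYJxTbf".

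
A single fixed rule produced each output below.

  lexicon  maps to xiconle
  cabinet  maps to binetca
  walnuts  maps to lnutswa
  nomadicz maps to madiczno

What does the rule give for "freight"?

The rule is to move the first 2 characters to the end (rotate left by 2).
Doing the same to "freight": "eightfr".

eightfr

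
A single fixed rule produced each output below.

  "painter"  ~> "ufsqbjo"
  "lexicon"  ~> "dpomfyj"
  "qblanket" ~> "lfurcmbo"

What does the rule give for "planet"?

Each output is the input with this applied: move the last 3 characters to the front (rotate right by 3), then shift every letter 1 place forward in the alphabet (wrapping around).
On "planet": the first step gives "netpla", and the second then gives "ofuqmb".

ofuqmb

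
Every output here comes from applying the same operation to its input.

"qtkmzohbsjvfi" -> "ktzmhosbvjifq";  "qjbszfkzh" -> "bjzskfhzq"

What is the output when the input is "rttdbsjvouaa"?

ttbdjsovaura

In each case the input is transformed by: move the first character to the end, then swap each adjacent pair of characters (1↔2, 3↔4, ...).
Applying both steps to "rttdbsjvouaa": "ttdbsjvouaar", then "ttbdjsovaura".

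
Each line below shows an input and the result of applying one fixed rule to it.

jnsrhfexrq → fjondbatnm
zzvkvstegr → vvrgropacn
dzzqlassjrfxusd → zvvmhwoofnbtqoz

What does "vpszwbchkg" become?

In each case the input is transformed by: shift every letter 4 places backward in the alphabet (wrapping around).
For "vpszwbchkg" the result is "rlovsxydgc".

rlovsxydgc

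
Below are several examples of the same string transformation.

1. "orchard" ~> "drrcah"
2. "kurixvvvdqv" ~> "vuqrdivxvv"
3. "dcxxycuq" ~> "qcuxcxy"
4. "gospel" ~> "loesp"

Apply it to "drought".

trhogu

What's happening: take characters alternately from the front and the back (1st, last, 2nd, 2nd-last, ...), then delete the first character.
For "drought", step one produces "dtrhogu"; step two turns that into "trhogu".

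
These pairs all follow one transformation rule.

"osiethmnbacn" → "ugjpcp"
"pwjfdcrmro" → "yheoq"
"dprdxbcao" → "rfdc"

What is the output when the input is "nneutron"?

The rule is to shift every letter 2 places forward in the alphabet (wrapping around), then keep every other character starting from the second (positions 2nd, 4th, 6th, ...).
Applying both steps to "nneutron": "ppgwvtqp", then "pwtp".

pwtp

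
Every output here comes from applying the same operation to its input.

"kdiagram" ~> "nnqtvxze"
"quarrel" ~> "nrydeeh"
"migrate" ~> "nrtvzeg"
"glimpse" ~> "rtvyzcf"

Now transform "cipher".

Looking at the pairs, the operation is to sort the characters into alphabetical order, then shift every letter 13 places forward in the alphabet (wrapping around) — i.e. ROT13.
Applying both steps to "cipher": "cehipr", then "pruvce".

pruvce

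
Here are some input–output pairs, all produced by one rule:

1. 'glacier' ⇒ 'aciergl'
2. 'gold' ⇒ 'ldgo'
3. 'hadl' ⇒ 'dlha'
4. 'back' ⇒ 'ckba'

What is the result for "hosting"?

stingho

What's happening: move the first 2 characters to the end (rotate left by 2).
On "hosting" that produces "stingho".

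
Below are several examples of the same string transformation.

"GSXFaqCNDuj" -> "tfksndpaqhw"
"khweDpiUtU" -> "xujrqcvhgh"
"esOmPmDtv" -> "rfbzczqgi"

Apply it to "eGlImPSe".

rtyvzcfr

Looking at the pairs, the operation is to shift every letter 13 places forward in the alphabet (wrapping around) — i.e. ROT13, then convert every letter to lowercase.
Working it through for "eGlImPSe": intermediate "rTyVzCFr", final "rtyvzcfr".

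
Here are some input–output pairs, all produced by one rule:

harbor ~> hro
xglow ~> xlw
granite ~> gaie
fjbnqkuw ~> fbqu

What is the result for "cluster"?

The pattern: keep every other character starting from the first (positions 1st, 3rd, 5th, ...).
Doing the same to "cluster": "cutr".

cutr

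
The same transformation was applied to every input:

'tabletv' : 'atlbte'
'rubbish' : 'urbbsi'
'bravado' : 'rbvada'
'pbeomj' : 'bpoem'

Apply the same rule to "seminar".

The rule is to delete the last character, then swap each adjacent pair of characters (1↔2, 3↔4, ...).
"seminar" → "semina" → "esiman".

esiman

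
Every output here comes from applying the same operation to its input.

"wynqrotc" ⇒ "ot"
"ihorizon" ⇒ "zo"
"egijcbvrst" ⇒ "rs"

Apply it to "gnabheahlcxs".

Looking at the pairs, the operation is to move the last character to the front, then keep only the last 2 characters.
Starting from "gnabheahlcxs": after the first operation, "sgnabheahlcx"; after the second, "cx".

cx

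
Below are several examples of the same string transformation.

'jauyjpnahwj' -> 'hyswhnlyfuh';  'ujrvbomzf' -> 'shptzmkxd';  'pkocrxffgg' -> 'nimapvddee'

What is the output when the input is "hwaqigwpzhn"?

fuyogeunxfl

The pattern: shift every letter 2 places backward in the alphabet (wrapping around).
So "hwaqigwpzhn" becomes "fuyogeunxfl".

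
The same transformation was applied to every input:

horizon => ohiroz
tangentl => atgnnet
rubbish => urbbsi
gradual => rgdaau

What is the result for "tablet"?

The transformation: delete the last character, then swap each adjacent pair of characters (1↔2, 3↔4, ...).
Starting from "tablet": after the first operation, "table"; after the second, "atlbe".

atlbe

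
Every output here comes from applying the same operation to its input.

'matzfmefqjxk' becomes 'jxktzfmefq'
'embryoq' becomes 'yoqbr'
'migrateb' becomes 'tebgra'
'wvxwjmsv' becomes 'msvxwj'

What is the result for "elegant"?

anteg

Rule — delete the first 2 characters, then move the last 3 characters to the front (rotate right by 3).
For "elegant" the result is "anteg".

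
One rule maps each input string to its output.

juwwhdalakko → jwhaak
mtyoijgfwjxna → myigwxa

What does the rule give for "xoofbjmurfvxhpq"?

The rule is to keep every other character starting from the first (positions 1st, 3rd, 5th, ...).
So "xoofbjmurfvxhpq" becomes "xobmrvhq".

xobmrvhq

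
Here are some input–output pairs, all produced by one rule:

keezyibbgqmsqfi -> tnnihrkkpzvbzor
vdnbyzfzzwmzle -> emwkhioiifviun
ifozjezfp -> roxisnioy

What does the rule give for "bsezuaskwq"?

The transformation: shift every letter 9 places forward in the alphabet (wrapping around).
Doing the same to "bsezuaskwq": "kbnidjbtfz".

kbnidjbtfz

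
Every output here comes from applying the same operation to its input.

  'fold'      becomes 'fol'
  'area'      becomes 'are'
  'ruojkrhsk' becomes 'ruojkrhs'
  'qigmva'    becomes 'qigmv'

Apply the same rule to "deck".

Rule — delete the last character.
"deck" → "dec".

dec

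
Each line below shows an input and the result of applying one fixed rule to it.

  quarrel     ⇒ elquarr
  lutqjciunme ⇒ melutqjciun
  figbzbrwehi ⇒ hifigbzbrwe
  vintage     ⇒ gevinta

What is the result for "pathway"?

Each output is the input with this applied: move the last 2 characters to the front (rotate right by 2).
"pathway" → "aypathw".

aypathw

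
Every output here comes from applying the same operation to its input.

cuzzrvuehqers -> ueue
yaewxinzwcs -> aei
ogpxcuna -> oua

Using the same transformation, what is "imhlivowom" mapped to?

iioo

In each case the input is transformed by: swap each adjacent pair of characters (1↔2, 3↔4, ...), then keep only the vowels.
"imhlivowom" → "milhviwomo" → "iioo".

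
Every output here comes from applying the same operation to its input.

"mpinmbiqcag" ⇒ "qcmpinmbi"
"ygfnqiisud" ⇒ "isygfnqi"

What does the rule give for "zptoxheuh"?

In each case the input is transformed by: delete the last 2 characters, then move the last 2 characters to the front (rotate right by 2).
Doing the same to "zptoxheuh": "hezptox".
(Check on "mpinmbiqcag": → "mpinmbiqc" → "qcmpinmbi" ✓)

hezptox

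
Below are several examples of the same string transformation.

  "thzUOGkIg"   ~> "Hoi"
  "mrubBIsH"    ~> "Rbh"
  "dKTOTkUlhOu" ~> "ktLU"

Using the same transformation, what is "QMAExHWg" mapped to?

The rule is to flip the case of every letter, then keep one character in every 3, starting at position 2 (positions 2nd, 5th, 8th, ...).
For "QMAExHWg" the result is "mXG".

mXG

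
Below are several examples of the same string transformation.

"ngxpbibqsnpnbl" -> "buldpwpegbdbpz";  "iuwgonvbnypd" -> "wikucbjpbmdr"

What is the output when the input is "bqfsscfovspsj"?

The transformation: shift every letter 12 places backward in the alphabet (wrapping around).
Doing the same to "bqfsscfovspsj": "petggqtcjgdgx".

petggqtcjgdgx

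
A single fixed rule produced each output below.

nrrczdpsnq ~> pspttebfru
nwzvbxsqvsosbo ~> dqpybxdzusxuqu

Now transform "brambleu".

The pattern: move the last 2 characters to the front (rotate right by 2), then shift every letter 2 places forward in the alphabet (wrapping around).
"brambleu" → "eubrambl" → "gwdtcodn".

gwdtcodn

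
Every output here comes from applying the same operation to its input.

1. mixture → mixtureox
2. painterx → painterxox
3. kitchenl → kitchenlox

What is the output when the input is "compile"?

compileox

The pattern: append "ox".
For "compile" the result is "compileox".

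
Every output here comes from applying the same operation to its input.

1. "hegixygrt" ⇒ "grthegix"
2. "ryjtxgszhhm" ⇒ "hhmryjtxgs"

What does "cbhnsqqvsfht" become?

The pattern: move the last 3 characters to the front (rotate right by 3), then delete the last character.
Working it through for "cbhnsqqvsfht": intermediate "fhtcbhnsqqvs", final "fhtcbhnsqqv".

fhtcbhnsqqv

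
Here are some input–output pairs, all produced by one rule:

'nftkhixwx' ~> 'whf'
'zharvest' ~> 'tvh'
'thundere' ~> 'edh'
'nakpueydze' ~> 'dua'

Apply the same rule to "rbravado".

The rule is to keep one character in every 3, starting at position 2 (positions 2nd, 5th, 8th, ...), then reverse the string.
Applying both steps to "rbravado": "bvo", then "ovb".

ovb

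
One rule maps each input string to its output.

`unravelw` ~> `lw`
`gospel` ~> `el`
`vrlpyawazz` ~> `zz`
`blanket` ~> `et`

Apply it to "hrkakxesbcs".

The rule is to keep only the last 2 characters.
So "hrkakxesbcs" becomes "cs".

cs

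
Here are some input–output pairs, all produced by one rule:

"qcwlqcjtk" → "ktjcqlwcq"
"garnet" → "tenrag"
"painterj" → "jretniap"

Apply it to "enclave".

evalcne

Looking at the pairs, the operation is to reverse the string.
"enclave" → "evalcne".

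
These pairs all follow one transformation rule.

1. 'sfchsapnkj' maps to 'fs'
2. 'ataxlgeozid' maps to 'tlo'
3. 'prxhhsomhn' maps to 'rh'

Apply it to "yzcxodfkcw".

Looking at the pairs, the operation is to delete the last 3 characters, then keep one character in every 3, starting at position 2 (positions 2nd, 5th, 8th, ...).
Starting from "yzcxodfkcw": after the first operation, "yzcxodf"; after the second, "zo".

zo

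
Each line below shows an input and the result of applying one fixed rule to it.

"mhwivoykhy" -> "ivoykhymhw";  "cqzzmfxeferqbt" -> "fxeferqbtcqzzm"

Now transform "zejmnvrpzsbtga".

vrpzsbtgazejmn

Looking at the pairs, the operation is to swap the front and back halves of the string, then move the last 2 characters to the front (rotate right by 2).
Starting from "zejmnvrpzsbtga": after the first operation, "pzsbtgazejmnvr"; after the second, "vrpzsbtgazejmn".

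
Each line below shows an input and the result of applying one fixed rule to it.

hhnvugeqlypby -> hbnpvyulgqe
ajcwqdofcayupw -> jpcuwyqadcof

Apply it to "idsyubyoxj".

dxsoyyub

The pattern: take characters alternately from the front and the back (1st, last, 2nd, 2nd-last, ...), then delete the first 2 characters.
On "idsyubyoxj": the first step gives "ijdxsoyyub", and the second then gives "dxsoyyub".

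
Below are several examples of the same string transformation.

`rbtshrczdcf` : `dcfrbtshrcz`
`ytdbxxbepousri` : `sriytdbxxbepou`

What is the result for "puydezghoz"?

What's happening: move the last 3 characters to the front (rotate right by 3).
"puydezghoz" → "hozpuydezg".

hozpuydezg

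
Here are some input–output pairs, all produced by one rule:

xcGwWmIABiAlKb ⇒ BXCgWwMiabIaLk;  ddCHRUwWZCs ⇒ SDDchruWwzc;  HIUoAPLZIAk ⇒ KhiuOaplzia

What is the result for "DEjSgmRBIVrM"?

Rule — flip the case of every letter, then move the last character to the front.
Working it through for "DEjSgmRBIVrM": intermediate "deJsGMrbivRm", final "mdeJsGMrbivR".

mdeJsGMrbivR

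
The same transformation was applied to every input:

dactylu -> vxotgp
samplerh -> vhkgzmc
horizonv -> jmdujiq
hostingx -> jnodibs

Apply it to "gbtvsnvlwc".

woqniqgrx

What's happening: delete the first character, then shift every letter 5 places backward in the alphabet (wrapping around).
Starting from "gbtvsnvlwc": after the first operation, "btvsnvlwc"; after the second, "woqniqgrx".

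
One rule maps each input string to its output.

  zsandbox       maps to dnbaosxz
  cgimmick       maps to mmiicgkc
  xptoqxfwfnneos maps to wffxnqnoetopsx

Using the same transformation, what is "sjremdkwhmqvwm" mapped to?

wkhdmmqevrwjms

The rule is to take characters alternately from the front and the back (1st, last, 2nd, 2nd-last, ...), then reverse the string.
Starting from "sjremdkwhmqvwm": after the first operation, "smjwrveqmmdhkw"; after the second, "wkhdmmqevrwjms".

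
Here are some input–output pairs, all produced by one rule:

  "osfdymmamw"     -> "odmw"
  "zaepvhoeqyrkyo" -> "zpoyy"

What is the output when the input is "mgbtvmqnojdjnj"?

Looking at the pairs, the operation is to keep one character in every 3, starting at position 1 (positions 1st, 4th, 7th, ...).
For "mgbtvmqnojdjnj" the result is "mtqjn".

mtqjn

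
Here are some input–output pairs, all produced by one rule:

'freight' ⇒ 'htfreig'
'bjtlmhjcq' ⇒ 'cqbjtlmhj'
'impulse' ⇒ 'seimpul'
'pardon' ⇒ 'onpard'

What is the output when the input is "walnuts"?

Rule — move the last 2 characters to the front (rotate right by 2).
"walnuts" → "tswalnu".

tswalnu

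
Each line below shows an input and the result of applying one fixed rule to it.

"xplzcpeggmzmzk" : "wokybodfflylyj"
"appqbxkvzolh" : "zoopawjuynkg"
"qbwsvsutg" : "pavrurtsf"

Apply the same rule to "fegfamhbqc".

edfezlgapb

What's happening: shift every letter 1 place backward in the alphabet (wrapping around).
Doing the same to "fegfamhbqc": "edfezlgapb".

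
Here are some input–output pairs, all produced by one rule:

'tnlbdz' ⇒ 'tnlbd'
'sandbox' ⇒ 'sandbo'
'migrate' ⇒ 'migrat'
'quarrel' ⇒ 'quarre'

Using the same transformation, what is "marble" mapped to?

Looking at the pairs, the operation is to delete the last character.
"marble" → "marbl".

marbl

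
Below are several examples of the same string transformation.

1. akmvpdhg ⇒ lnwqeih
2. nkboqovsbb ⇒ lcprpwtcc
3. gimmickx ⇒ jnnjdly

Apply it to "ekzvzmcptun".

lawandquvo

Rule — delete the first character, then shift every letter 1 place forward in the alphabet (wrapping around).
Working it through for "ekzvzmcptun": intermediate "kzvzmcptun", final "lawandquvo".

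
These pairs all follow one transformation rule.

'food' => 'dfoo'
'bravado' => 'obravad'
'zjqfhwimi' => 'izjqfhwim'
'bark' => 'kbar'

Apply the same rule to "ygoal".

lygoa

Looking at the pairs, the operation is to move the last character to the front.
On "ygoal" that produces "lygoa".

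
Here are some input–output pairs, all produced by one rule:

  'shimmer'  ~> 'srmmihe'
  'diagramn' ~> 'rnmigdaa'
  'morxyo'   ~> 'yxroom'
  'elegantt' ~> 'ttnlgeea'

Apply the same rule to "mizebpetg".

ztpmigeeb

Rule — sort the characters into reverse alphabetical order.
"mizebpetg" → "ztpmigeeb".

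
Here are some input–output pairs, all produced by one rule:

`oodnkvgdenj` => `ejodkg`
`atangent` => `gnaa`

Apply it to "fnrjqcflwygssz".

The transformation: keep every other character starting from the first (positions 1st, 3rd, 5th, ...), then move the last 2 characters to the front (rotate right by 2).
"fnrjqcflwygssz" → "frqfwgs" → "gsfrqfw".
(Check on "atangent": → "aagn" → "gnaa" ✓)

gsfrqfw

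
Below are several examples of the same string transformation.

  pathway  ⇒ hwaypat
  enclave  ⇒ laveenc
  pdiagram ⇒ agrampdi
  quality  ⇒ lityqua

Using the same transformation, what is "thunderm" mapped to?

The pattern: move the first 3 characters to the end (rotate left by 3).
So "thunderm" becomes "ndermthu".

ndermthu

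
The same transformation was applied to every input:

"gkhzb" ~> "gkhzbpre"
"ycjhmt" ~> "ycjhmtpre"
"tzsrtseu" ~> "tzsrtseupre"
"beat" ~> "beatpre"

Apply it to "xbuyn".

xbuynpre

Looking at the pairs, the operation is to append "pre".
For "xbuyn" the result is "xbuynpre".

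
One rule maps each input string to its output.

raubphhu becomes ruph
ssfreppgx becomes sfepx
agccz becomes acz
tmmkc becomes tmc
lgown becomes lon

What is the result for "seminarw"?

smnr

What's happening: keep every other character starting from the first (positions 1st, 3rd, 5th, ...).
So "seminarw" becomes "smnr".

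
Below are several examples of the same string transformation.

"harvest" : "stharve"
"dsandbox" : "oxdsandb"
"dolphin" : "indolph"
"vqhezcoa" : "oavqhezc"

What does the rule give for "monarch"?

chmonar

Rule — move the last 2 characters to the front (rotate right by 2).
"monarch" → "chmonar".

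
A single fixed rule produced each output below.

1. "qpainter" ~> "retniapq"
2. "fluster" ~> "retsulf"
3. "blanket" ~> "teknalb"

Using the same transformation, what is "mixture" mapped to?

What's happening: reverse the string.
So "mixture" becomes "erutxim".

erutxim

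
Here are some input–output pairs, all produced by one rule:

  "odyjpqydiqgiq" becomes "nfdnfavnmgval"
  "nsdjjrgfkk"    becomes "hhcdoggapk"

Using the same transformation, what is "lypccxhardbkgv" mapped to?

In each case the input is transformed by: reverse the string, then shift every letter 3 places backward in the alphabet (wrapping around).
Working it through for "lypccxhardbkgv": intermediate "vgkbdrahxccpyl", final "sdhyaoxeuzzmvi".

sdhyaoxeuzzmvi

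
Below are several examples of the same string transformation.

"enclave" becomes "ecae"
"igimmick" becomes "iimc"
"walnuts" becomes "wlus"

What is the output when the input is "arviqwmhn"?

avqmn

Rule — keep every other character starting from the first (positions 1st, 3rd, 5th, ...).
For "arviqwmhn" the result is "avqmn".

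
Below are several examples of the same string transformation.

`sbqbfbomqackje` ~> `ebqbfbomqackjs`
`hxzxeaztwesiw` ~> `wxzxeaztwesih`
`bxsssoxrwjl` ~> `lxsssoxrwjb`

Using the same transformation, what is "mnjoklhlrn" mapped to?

Rule — swap the first and last characters.
On "mnjoklhlrn" that produces "nnjoklhlrm".

nnjoklhlrm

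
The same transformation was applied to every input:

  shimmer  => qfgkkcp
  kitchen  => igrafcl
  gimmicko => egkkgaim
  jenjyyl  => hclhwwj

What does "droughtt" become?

bpmsefrr

Looking at the pairs, the operation is to shift every letter 2 places backward in the alphabet (wrapping around).
Applying that to "droughtt" gives "bpmsefrr".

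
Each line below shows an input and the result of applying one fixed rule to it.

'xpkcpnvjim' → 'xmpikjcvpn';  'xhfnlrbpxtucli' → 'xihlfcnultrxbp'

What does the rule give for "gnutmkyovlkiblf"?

gfnlubtimkklyvo

The transformation: take characters alternately from the front and the back (1st, last, 2nd, 2nd-last, ...).
Doing the same to "gnutmkyovlkiblf": "gfnlubtimkklyvo".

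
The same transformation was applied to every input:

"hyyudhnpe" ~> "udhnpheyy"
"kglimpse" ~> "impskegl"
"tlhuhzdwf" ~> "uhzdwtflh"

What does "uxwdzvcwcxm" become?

dzvcwcxumxw

In each case the input is transformed by: swap the first and last characters, then move the first 3 characters to the end (rotate left by 3).
Starting from "uxwdzvcwcxm": after the first operation, "mxwdzvcwcxu"; after the second, "dzvcwcxumxw".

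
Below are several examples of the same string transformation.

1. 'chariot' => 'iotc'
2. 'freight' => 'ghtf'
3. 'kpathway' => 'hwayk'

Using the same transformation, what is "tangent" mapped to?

entt

Rule — move the first character to the end, then delete the first 3 characters.
Applying both steps to "tangent": "angentt", then "entt".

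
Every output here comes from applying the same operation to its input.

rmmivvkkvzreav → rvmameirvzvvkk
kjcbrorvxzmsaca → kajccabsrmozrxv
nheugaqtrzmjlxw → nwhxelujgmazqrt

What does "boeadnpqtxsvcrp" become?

The transformation: take characters alternately from the front and the back (1st, last, 2nd, 2nd-last, ...).
Applying that to "boeadnpqtxsvcrp" gives "bporecavdsnxptq".

bporecavdsnxptq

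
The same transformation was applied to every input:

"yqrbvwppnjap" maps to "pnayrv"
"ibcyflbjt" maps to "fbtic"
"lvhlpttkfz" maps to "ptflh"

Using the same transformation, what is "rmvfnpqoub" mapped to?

Looking at the pairs, the operation is to keep every other character starting from the first (positions 1st, 3rd, 5th, ...), then move the last 3 characters to the front (rotate right by 3).
For "rmvfnpqoub", step one produces "rvnqu"; step two turns that into "nqurv".

nqurv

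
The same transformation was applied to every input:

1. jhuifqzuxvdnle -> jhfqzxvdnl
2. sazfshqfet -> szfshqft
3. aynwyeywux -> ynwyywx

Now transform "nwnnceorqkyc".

nwnncrqkyc

Rule — remove every vowel.
"nwnnceorqkyc" → "nwnncrqkyc".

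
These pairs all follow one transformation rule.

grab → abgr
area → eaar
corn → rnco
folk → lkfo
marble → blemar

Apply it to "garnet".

Each output is the input with this applied: swap the front and back halves of the string.
"garnet" → "netgar".

netgar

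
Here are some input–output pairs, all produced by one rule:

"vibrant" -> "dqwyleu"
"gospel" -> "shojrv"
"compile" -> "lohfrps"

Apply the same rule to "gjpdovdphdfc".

Each output is the input with this applied: move the last 3 characters to the front (rotate right by 3), then shift every letter 3 places forward in the alphabet (wrapping around).
On "gjpdovdphdfc": the first step gives "dfcgjpdovdph", and the second then gives "gifjmsgrygsk".

gifjmsgrygsk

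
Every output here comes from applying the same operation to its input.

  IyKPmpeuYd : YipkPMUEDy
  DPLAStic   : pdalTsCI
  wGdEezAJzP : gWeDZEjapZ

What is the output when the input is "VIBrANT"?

In each case the input is transformed by: swap each adjacent pair of characters (1↔2, 3↔4, ...), then flip the case of every letter.
Starting from "VIBrANT": after the first operation, "IVrBNAT"; after the second, "ivRbnat".

ivRbnat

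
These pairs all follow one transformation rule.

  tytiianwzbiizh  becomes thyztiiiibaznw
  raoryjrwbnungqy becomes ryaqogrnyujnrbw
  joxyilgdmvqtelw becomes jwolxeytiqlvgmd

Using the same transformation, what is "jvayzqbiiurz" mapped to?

The rule is to take characters alternately from the front and the back (1st, last, 2nd, 2nd-last, ...).
Doing the same to "jvayzqbiiurz": "jzvrauyiziqb".

jzvrauyiziqb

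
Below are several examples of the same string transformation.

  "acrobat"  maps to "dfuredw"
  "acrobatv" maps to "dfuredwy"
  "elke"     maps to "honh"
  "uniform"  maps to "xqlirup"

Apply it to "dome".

What's happening: shift every letter 3 places forward in the alphabet (wrapping around).
So "dome" becomes "grph".

grph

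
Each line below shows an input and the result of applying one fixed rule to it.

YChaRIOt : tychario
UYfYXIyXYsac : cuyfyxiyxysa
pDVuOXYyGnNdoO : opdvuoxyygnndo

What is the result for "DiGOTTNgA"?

adigottng

Rule — move the last character to the front, then convert every letter to lowercase.
On "DiGOTTNgA" that produces "adigottng".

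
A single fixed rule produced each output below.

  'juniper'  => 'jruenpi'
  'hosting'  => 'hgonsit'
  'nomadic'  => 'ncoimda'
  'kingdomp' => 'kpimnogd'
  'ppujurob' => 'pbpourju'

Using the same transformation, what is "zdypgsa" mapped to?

zadsygp

The pattern: take characters alternately from the front and the back (1st, last, 2nd, 2nd-last, ...).
"zdypgsa" → "zadsygp".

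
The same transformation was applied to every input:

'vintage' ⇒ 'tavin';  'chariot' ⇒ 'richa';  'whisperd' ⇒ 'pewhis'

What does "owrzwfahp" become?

The rule is to delete the last 2 characters, then move the last 2 characters to the front (rotate right by 2).
Doing the same to "owrzwfahp": "faowrzw".

faowrzw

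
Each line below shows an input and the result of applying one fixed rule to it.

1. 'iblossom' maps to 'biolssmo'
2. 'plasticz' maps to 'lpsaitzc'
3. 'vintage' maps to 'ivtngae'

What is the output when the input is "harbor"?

ahbrro

The rule is to swap each adjacent pair of characters (1↔2, 3↔4, ...).
So "harbor" becomes "ahbrro".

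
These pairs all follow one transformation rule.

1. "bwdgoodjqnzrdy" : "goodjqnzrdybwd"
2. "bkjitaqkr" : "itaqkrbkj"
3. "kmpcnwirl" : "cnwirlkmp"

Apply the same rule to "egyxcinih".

The rule is to move the first 3 characters to the end (rotate left by 3).
So "egyxcinih" becomes "xcinihegy".

xcinihegy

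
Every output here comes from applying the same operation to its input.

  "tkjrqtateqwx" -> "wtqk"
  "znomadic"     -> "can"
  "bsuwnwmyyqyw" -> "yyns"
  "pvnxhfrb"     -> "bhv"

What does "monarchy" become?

yro

The rule is to keep one character in every 3, starting at position 2 (positions 2nd, 5th, 8th, ...), then reverse the string.
For "monarchy", step one produces "ory"; step two turns that into "yro".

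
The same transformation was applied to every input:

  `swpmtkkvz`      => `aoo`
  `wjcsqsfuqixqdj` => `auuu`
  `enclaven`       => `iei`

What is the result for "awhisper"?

eai

In each case the input is transformed by: shift every letter 4 places forward in the alphabet (wrapping around), then keep only the vowels.
"awhisper" → "ealmwtiv" → "eai".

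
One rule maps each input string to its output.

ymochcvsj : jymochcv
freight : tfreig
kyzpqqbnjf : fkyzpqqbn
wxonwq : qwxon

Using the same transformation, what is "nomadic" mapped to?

cnomad

Rule — move the last 2 characters to the front (rotate right by 2), then delete the first character.
For "nomadic", step one produces "icnomad"; step two turns that into "cnomad".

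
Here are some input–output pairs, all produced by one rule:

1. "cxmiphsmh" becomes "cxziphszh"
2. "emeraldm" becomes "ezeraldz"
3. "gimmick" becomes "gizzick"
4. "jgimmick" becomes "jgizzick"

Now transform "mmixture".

zzixture

What's happening: replace every "m" with "z".
Doing the same to "mmixture": "zzixture".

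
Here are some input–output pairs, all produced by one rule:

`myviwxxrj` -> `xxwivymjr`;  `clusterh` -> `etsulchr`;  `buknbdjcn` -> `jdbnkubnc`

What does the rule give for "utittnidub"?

Looking at the pairs, the operation is to reverse the string, then move the first 2 characters to the end (rotate left by 2).
Starting from "utittnidub": after the first operation, "budinttitu"; after the second, "dinttitubu".

dinttitubu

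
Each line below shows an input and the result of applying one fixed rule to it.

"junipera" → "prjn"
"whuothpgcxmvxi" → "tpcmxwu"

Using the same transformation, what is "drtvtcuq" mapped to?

tudt

What's happening: move the first 3 characters to the end (rotate left by 3), then keep every other character starting from the second (positions 2nd, 4th, 6th, ...).
For "drtvtcuq" the result is "tudt".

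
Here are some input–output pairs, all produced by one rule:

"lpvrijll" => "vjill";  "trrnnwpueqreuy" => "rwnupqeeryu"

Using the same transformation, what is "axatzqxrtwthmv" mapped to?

Each output is the input with this applied: swap each adjacent pair of characters (1↔2, 3↔4, ...), then delete the first 3 characters.
Working it through for "axatzqxrtwthmv": intermediate "xataqzrxwthtvm", final "aqzrxwthtvm".

aqzrxwthtvm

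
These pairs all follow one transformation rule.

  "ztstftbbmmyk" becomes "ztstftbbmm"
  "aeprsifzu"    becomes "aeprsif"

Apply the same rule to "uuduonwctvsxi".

Each output is the input with this applied: delete the last 2 characters.
So "uuduonwctvsxi" becomes "uuduonwctvs".

uuduonwctvs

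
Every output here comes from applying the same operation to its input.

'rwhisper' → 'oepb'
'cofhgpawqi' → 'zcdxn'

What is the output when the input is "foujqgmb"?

The rule is to keep every other character starting from the first (positions 1st, 3rd, 5th, ...), then shift every letter 3 places backward in the alphabet (wrapping around).
For "foujqgmb", step one produces "fuqm"; step two turns that into "crnj".

crnj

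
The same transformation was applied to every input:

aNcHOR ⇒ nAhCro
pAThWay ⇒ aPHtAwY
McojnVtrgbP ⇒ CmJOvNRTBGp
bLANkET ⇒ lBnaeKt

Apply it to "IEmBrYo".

eibMyRO

In each case the input is transformed by: swap each adjacent pair of characters (1↔2, 3↔4, ...), then flip the case of every letter.
Starting from "IEmBrYo": after the first operation, "EIBmYro"; after the second, "eibMyRO".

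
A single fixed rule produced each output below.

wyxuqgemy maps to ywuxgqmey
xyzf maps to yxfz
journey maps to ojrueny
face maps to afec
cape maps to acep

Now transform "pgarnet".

The rule is to swap each adjacent pair of characters (1↔2, 3↔4, ...).
"pgarnet" → "gpraent".

gpraent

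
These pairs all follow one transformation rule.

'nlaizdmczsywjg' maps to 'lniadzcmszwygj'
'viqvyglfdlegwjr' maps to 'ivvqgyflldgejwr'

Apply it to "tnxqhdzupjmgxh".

What's happening: swap each adjacent pair of characters (1↔2, 3↔4, ...).
"tnxqhdzupjmgxh" → "ntqxdhuzjpgmhx".

ntqxdhuzjpgmhx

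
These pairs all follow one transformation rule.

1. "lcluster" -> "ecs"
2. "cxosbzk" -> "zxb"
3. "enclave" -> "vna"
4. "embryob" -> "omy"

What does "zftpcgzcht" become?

The rule is to move the last 2 characters to the front (rotate right by 2), then keep one character in every 3, starting at position 1 (positions 1st, 4th, 7th, ...).
For "zftpcgzcht", step one produces "htzftpcgzc"; step two turns that into "hfcc".

hfcc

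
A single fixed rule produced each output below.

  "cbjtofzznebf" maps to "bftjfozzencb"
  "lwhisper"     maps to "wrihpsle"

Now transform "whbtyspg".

Looking at the pairs, the operation is to swap the first and last characters, then swap each adjacent pair of characters (1↔2, 3↔4, ...).
Starting from "whbtyspg": after the first operation, "ghbtyspw"; after the second, "hgtbsywp".

hgtbsywp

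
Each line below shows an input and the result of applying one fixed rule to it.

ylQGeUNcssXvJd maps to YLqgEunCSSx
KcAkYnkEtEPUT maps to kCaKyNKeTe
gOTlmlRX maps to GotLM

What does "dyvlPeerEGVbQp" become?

DYVLpEERegv

The transformation: flip the case of every letter, then delete the last 3 characters.
Applying both steps to "dyvlPeerEGVbQp": "DYVLpEERegvBqP", then "DYVLpEERegv".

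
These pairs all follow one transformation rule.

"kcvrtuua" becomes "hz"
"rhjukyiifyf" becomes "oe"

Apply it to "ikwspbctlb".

What's happening: shift every letter 3 places backward in the alphabet (wrapping around), then keep only the first 2 characters.
"ikwspbctlb" → "fhtpmyzqiy" → "fh".

fh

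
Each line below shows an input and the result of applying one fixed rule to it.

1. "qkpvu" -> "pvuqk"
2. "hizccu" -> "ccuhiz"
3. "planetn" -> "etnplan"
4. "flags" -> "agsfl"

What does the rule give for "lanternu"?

rnulante

What's happening: move the last 3 characters to the front (rotate right by 3).
"lanternu" → "rnulante".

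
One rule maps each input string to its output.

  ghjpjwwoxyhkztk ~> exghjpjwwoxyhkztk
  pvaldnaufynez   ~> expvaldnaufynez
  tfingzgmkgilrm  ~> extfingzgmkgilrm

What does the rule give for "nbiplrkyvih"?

The transformation: prepend "ex".
Doing the same to "nbiplrkyvih": "exnbiplrkyvih".

exnbiplrkyvih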